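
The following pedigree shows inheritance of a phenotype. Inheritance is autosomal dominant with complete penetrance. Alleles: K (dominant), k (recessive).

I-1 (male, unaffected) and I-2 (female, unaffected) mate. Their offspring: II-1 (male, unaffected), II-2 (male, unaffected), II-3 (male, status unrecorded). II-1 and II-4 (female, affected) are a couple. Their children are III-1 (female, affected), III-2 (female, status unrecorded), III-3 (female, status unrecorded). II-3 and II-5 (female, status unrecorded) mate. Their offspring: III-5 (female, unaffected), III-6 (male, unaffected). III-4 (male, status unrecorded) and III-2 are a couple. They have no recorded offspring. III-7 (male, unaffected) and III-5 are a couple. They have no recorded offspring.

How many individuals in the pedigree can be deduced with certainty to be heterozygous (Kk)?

1

Obligate heterozygotes: III-1 is affected so carries K and received k from II-1 (kk), so III-1 is Kk.
Every other individual is either homozygous by phenotype or has at least one consistent homozygous assignment, so the count is 1.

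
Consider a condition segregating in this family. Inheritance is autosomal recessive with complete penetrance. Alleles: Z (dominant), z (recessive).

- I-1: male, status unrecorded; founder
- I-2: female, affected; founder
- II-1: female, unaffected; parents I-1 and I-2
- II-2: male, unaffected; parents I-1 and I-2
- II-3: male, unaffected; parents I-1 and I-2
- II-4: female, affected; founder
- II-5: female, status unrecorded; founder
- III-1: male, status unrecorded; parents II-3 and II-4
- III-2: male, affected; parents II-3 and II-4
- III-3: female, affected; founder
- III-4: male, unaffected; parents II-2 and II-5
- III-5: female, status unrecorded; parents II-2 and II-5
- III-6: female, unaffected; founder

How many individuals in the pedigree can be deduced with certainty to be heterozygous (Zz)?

3

Obligate heterozygotes: II-1 is unaffected so carries Z and received z from I-2 (zz), so II-1 is Zz; II-2 is unaffected so carries Z and received z from I-2 (zz), so II-2 is Zz; II-3 is unaffected so carries Z and received z from I-2 (zz), so II-3 is Zz.
Every other individual is either homozygous by phenotype or has at least one consistent homozygous assignment, so the count is 3.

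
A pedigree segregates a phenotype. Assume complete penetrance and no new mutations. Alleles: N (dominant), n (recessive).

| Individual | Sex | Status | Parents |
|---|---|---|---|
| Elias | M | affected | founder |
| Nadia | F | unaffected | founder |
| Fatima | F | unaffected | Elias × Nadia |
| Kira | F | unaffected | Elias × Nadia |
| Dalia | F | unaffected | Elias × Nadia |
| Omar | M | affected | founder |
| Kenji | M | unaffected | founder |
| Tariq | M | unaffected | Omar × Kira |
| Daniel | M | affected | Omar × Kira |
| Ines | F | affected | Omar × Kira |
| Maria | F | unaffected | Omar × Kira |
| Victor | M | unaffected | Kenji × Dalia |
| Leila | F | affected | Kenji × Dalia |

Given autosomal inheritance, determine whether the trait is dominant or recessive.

Kenji and Dalia are both unaffected yet have an affected child Leila. Under dominance, an affected child requires at least one affected parent, so the trait cannot be dominant.

recessive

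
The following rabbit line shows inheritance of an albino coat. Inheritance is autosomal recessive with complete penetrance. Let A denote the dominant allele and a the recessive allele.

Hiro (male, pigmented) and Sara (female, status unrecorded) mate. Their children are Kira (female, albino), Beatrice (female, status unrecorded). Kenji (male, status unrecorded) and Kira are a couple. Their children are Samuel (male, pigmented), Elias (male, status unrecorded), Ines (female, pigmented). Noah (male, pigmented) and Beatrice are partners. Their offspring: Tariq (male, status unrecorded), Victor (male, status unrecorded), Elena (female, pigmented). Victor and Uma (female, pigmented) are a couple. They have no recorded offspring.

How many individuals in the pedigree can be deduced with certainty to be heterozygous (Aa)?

Obligate heterozygotes: Hiro is pigmented so carries A and passed a to Kira (aa), so Hiro is Aa; Samuel is pigmented so carries A and received a from Kira (aa), so Samuel is Aa; Ines is pigmented so carries A and received a from Kira (aa), so Ines is Aa.
Every other individual is either homozygous by phenotype or has at least one consistent homozygous assignment, so the count is 3.

3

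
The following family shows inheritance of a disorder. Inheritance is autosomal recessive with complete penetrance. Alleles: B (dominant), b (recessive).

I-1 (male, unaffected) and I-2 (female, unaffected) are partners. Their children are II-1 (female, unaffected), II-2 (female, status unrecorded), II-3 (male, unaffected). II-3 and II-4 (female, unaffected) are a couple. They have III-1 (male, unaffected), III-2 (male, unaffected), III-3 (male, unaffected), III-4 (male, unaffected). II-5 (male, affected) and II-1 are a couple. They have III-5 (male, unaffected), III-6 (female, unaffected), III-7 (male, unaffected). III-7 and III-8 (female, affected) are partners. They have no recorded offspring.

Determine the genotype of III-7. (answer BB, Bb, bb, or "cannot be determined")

From phenotype alone, III-7 is BB or Bb.
III-7 is unaffected so carries B and received b from II-5 (bb), so III-7 is Bb.

Bb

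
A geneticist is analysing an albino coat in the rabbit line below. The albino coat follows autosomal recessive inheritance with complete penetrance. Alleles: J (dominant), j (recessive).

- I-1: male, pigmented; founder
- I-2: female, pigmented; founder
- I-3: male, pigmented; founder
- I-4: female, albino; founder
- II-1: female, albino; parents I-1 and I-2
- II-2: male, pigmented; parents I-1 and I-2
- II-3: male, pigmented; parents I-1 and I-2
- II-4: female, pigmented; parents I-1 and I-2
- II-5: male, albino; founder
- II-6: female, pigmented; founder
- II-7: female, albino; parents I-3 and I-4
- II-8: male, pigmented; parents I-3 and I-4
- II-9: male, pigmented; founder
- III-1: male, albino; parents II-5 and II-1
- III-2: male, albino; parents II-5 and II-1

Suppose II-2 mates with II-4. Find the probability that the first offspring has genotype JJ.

4/9

I-1 is pigmented so carries J and passed j to II-1 (jj), so I-1 is Jj.
I-2 is pigmented so carries J and passed j to II-1 (jj), so I-2 is Jj.
II-2 is a pigmented offspring of I-1 (Jj) × I-2 (Jj), whose cross gives 1/4 JJ : 1/2 Jj : 1/4 jj; conditioning on being pigmented, II-2 is JJ with probability 1/3, Jj with probability 2/3.
II-4 is a pigmented offspring of I-1 (Jj) × I-2 (Jj), whose cross gives 1/4 JJ : 1/2 Jj : 1/4 jj; conditioning on being pigmented, II-4 is JJ with probability 1/3, Jj with probability 2/3.
Summing over parental genotype combinations, P(offspring has genotype JJ) = 1/9·1 + 2/9·1/2 + 2/9·1/2 + 4/9·1/4 = 4/9.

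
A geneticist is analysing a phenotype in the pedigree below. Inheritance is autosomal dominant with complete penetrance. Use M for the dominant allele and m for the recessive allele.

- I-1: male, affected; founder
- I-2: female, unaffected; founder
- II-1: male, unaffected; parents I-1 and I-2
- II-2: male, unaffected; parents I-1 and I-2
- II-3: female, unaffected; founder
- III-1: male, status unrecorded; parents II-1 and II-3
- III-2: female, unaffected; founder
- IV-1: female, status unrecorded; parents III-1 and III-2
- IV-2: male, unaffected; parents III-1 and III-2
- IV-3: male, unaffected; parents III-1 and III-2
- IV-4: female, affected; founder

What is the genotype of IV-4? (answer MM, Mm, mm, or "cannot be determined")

cannot be determined

IV-4's phenotype allows MM or Mm, and no parent or child forces a single allele at both positions; consistent genotype assignments exist with IV-4 as MM or Mm.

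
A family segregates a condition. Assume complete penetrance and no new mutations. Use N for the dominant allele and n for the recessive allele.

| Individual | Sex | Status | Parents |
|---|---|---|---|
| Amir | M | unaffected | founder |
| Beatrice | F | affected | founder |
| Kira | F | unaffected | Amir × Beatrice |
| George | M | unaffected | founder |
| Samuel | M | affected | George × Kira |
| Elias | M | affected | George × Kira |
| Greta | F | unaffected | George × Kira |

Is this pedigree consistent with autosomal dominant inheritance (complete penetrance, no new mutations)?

No

Under autosomal dominant, Samuel (affected, male) cannot arise from George (unaffected) × Kira (unaffected).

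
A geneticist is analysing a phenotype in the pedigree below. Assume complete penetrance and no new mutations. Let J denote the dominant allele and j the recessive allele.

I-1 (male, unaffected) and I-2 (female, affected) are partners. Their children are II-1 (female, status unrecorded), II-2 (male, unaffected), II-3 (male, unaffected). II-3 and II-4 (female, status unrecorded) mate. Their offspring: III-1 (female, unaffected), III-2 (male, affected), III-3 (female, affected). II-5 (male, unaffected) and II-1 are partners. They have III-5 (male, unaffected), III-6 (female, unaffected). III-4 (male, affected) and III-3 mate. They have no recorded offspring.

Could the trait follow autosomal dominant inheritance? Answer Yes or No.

Yes

A consistent assignment under autosomal dominant exists: I-1 jj, I-2 Jj, II-1 Jj, II-2 jj, II-3 jj, II-4 Jj, II-5 jj, III-1 jj, III-2 Jj, III-3 Jj, III-4 JJ, III-5 jj, III-6 jj.
In this assignment every recorded phenotype matches its genotype and every non-founder's genotype is obtainable from its parents' genotypes, so the pedigree is consistent.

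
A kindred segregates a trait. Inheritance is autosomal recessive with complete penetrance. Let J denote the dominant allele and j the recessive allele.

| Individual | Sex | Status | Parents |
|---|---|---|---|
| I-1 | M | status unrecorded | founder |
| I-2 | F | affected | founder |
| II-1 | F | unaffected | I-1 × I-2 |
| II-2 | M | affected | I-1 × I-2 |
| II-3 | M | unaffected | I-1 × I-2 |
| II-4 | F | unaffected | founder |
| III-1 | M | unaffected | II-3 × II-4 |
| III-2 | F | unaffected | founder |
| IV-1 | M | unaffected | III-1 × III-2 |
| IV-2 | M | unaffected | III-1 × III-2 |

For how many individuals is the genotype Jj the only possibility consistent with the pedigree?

3

Obligate heterozygotes: I-1 passed J to II-1 (Jj, whose j came from I-2) and passed j to II-2 (jj), so I-1 is Jj; II-1 is unaffected so carries J and received j from I-2 (jj), so II-1 is Jj; II-3 is unaffected so carries J and received j from I-2 (jj), so II-3 is Jj.
Every other individual is either homozygous by phenotype or has at least one consistent homozygous assignment, so the count is 3.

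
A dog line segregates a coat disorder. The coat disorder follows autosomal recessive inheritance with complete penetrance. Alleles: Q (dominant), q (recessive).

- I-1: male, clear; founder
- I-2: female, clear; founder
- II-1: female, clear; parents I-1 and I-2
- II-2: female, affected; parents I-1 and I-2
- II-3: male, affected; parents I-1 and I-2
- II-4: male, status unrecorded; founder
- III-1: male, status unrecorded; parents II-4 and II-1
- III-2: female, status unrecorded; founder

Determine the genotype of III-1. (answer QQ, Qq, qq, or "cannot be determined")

III-1's phenotype is unrecorded, and no parent or child forces a single allele at both positions; consistent genotype assignments exist with III-1 as QQ or Qq or qq.

cannot be determined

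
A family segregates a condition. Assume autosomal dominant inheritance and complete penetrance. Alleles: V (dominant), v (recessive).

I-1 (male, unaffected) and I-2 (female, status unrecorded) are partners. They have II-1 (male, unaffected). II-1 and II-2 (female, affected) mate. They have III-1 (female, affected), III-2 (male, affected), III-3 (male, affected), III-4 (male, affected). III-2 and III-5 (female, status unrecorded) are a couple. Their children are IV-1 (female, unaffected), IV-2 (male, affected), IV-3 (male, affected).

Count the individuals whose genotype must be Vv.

Obligate heterozygotes: III-1 is affected so carries V and received v from II-1 (vv), so III-1 is Vv; III-2 is affected so carries V and received v from II-1 (vv), so III-2 is Vv; III-3 is affected so carries V and received v from II-1 (vv), so III-3 is Vv; III-4 is affected so carries V and received v from II-1 (vv), so III-4 is Vv.
Every other individual is either homozygous by phenotype or has at least one consistent homozygous assignment, so the count is 4.

4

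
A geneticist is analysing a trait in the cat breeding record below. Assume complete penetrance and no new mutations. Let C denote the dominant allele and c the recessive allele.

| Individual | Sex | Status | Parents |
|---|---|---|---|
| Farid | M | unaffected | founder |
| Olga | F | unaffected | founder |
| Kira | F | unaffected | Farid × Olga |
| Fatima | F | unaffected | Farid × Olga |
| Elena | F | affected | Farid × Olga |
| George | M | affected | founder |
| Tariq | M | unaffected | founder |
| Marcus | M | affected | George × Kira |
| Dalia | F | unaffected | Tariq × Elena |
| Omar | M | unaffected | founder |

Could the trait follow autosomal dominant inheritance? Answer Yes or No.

Under autosomal dominant, Elena (affected, female) cannot arise from Farid (unaffected) × Olga (unaffected).

No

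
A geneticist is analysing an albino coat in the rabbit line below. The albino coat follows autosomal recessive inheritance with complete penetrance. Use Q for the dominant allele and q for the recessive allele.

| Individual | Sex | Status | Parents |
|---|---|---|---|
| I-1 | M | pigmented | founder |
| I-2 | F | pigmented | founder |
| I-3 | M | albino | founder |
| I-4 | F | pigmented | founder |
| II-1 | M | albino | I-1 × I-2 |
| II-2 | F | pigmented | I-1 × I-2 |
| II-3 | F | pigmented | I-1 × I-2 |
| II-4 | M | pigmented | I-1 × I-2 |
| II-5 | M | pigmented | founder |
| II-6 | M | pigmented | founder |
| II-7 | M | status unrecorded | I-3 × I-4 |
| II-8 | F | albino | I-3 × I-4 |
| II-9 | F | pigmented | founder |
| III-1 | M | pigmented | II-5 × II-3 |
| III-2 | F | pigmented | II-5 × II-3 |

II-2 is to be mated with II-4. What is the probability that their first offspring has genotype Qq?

I-1 is pigmented so carries Q and passed q to II-1 (qq), so I-1 is Qq.
I-2 is pigmented so carries Q and passed q to II-1 (qq), so I-2 is Qq.
II-2 is a pigmented offspring of I-1 (Qq) × I-2 (Qq), whose cross gives 1/4 QQ : 1/2 Qq : 1/4 qq; conditioning on being pigmented, II-2 is QQ with probability 1/3, Qq with probability 2/3.
II-4 is a pigmented offspring of I-1 (Qq) × I-2 (Qq), whose cross gives 1/4 QQ : 1/2 Qq : 1/4 qq; conditioning on being pigmented, II-4 is QQ with probability 1/3, Qq with probability 2/3.
Summing over parental genotype combinations, P(offspring has genotype Qq) = 2/9·1/2 + 2/9·1/2 + 4/9·1/2 = 4/9.

4/9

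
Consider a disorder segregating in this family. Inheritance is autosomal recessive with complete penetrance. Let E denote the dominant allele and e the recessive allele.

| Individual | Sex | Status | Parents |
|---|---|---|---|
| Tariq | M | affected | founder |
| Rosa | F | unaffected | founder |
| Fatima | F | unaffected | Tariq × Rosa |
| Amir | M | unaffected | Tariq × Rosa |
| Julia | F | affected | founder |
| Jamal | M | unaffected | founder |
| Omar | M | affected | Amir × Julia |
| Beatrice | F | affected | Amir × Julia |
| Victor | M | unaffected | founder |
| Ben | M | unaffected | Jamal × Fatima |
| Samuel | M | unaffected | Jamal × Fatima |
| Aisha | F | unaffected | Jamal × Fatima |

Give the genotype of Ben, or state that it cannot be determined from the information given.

cannot be determined

Ben's phenotype allows EE or Ee, and no parent or child forces a single allele at both positions; consistent genotype assignments exist with Ben as EE or Ee.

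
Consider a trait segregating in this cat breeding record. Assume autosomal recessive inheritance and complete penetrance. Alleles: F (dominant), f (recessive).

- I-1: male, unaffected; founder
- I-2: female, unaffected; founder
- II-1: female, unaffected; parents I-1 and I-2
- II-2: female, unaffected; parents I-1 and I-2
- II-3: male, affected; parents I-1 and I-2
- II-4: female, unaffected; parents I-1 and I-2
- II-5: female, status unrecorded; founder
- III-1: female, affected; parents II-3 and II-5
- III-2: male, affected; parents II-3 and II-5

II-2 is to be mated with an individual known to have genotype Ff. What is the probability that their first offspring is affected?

1/6

I-1 is unaffected so carries F and passed f to II-3 (ff), so I-1 is Ff.
I-2 is unaffected so carries F and passed f to II-3 (ff), so I-2 is Ff.
II-2 is an unaffected offspring of I-1 (Ff) × I-2 (Ff), whose cross gives 1/4 FF : 1/2 Ff : 1/4 ff; conditioning on being unaffected, II-2 is FF with probability 1/3, Ff with probability 2/3.
Summing over parental genotype combinations, P(offspring is affected) = 2/3·1/4 = 1/6.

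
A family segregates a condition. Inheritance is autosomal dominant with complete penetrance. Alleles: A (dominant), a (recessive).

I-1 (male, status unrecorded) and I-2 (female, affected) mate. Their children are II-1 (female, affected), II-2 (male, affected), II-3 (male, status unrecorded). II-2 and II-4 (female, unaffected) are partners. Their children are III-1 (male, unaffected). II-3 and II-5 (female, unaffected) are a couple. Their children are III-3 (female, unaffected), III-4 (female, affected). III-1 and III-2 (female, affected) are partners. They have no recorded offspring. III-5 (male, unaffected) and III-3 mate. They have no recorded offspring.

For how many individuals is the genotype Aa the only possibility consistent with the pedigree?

Obligate heterozygotes: II-2 is affected so carries A and passed a to III-1 (aa), so II-2 is Aa; II-3 passed A to III-4 (Aa, whose a came from II-5) and passed a to III-3 (aa), so II-3 is Aa; III-4 is affected so carries A and received a from II-5 (aa), so III-4 is Aa.
Every other individual is either homozygous by phenotype or has at least one consistent homozygous assignment, so the count is 3.

3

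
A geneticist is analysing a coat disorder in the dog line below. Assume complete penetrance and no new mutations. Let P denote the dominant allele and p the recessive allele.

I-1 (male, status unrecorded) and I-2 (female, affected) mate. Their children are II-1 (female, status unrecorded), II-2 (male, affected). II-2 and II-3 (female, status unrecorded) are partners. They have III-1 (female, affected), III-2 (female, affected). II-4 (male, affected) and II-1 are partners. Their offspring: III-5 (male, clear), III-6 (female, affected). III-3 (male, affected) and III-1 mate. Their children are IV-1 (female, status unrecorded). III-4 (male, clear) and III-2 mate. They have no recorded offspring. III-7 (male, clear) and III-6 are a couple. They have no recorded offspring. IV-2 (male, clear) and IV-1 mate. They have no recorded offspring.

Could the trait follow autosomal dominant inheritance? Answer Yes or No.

Yes

A consistent assignment under autosomal dominant exists: I-1 PP, I-2 Pp, II-1 Pp, II-2 PP, II-3 PP, II-4 Pp, III-1 PP, III-2 PP, III-3 PP, III-4 pp, III-5 pp, III-6 PP, III-7 pp, IV-1 PP, IV-2 pp.
In this assignment every recorded phenotype matches its genotype and every non-founder's genotype is obtainable from its parents' genotypes, so the pedigree is consistent.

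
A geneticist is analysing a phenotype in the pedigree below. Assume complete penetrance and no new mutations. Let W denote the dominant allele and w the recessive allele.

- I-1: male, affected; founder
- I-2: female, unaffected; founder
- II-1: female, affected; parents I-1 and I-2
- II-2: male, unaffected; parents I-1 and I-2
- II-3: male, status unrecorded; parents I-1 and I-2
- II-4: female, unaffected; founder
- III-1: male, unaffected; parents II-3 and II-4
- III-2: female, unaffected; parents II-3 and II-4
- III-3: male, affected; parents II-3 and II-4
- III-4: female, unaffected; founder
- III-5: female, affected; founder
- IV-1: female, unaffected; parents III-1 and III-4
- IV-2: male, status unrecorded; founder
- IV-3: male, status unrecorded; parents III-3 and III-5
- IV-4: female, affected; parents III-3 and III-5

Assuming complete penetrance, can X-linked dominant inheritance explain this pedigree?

Under X-linked dominant, III-3 (affected, male) cannot arise from II-3 (unrecorded) × II-4 (unaffected).

No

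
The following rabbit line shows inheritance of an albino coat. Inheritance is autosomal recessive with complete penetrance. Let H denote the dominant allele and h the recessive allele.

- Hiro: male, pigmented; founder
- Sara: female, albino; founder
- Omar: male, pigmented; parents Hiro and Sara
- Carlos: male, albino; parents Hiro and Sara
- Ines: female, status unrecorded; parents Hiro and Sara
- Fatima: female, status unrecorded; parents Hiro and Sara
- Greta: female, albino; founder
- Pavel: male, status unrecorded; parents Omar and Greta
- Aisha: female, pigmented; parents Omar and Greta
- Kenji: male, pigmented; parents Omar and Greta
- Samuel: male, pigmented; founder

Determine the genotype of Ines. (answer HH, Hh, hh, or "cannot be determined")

Ines's phenotype is unrecorded, and no parent or child forces a single allele at both positions; consistent genotype assignments exist with Ines as Hh or hh.

cannot be determined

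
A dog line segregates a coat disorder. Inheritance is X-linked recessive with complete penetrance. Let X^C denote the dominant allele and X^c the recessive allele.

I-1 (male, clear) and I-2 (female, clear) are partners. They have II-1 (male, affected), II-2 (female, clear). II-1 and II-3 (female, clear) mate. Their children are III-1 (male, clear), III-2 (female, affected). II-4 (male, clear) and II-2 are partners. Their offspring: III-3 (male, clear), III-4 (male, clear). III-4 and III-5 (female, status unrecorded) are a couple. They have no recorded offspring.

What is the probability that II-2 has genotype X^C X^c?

I-1 is clear, so I-1 is X^C Y.
I-2 is clear so carries C and passed c to II-1 (X^c Y), so I-2 is X^C X^c.
Their cross gives offspring ratios 1/2 X^C X^C : 1/2 X^C X^c. Conditioning on II-2 being clear, P(X^C X^c) = 1/2 / 1 = 1/2 before taking II-2's own offspring into account.
II-4 is clear, so II-4 is X^C Y.
Now use II-2's offspring. Probability of each recorded status — clear son III-3: 1/2 if II-2 is X^C X^c, 1 if X^C X^C; clear son III-4: 1/2 if II-2 is X^C X^c, 1 if X^C X^C.
Bayes: P(X^C X^c) = 1/2·1/4 / (1/2·1/4 + 1/2·1) = 1/5.

1/5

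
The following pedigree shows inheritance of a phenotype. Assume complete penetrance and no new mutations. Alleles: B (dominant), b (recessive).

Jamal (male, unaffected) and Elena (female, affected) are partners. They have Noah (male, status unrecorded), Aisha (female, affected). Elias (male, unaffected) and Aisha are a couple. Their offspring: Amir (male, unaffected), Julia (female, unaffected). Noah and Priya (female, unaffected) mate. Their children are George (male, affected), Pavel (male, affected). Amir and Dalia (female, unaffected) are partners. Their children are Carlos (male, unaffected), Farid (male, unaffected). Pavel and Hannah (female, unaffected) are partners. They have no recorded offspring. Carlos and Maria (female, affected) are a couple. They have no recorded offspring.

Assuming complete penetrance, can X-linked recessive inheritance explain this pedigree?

Under X-linked recessive, Aisha (affected, female) cannot arise from Jamal (unaffected) × Elena (affected).

No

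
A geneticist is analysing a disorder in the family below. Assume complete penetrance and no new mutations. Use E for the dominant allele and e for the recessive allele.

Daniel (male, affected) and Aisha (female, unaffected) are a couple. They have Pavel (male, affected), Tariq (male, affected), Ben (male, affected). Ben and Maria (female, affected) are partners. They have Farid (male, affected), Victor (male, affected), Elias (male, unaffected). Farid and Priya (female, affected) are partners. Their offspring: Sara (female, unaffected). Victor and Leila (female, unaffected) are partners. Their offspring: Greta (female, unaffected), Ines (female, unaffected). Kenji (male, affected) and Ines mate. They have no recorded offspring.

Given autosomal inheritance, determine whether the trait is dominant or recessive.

Ben and Maria are both affected yet have an unaffected child Elias. Under a recessive model two affected parents are homozygous and every child would be affected, so the trait cannot be recessive.

dominant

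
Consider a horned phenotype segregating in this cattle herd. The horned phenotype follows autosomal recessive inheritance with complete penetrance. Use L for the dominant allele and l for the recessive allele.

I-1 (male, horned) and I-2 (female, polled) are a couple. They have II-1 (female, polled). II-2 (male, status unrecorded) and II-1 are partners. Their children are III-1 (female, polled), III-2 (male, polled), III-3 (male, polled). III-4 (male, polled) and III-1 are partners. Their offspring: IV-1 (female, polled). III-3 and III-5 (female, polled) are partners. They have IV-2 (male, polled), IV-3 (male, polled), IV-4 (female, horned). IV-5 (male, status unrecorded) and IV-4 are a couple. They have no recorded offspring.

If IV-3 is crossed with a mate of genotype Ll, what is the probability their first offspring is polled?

5/6

III-3 is polled so carries L and passed l to IV-4 (ll), so III-3 is Ll.
III-5 is polled so carries L and passed l to IV-4 (ll), so III-5 is Ll.
IV-3 is a polled offspring of III-3 (Ll) × III-5 (Ll), whose cross gives 1/4 LL : 1/2 Ll : 1/4 ll; conditioning on being polled, IV-3 is LL with probability 1/3, Ll with probability 2/3.
Summing over parental genotype combinations, P(offspring is polled) = 1/3·1 + 2/3·3/4 = 5/6.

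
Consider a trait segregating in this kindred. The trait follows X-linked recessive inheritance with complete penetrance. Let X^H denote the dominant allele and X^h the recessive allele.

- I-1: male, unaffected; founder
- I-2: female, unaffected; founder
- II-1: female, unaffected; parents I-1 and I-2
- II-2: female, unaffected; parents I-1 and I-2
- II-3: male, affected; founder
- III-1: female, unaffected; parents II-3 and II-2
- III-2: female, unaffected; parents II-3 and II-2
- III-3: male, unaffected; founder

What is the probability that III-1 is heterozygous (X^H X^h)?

III-1 is unaffected so carries H and received h from II-3 (X^h Y), so III-1 is X^H X^h, giving P(X^H X^h) = 1.

1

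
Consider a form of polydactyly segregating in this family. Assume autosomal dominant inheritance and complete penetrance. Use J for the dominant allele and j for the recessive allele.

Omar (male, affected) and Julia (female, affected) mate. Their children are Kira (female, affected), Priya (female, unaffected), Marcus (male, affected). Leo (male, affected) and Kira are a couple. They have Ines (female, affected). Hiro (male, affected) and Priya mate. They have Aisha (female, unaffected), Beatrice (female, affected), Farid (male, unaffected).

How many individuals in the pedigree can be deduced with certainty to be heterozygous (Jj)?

Obligate heterozygotes: Omar is affected so carries J and passed j to Priya (jj), so Omar is Jj; Julia is affected so carries J and passed j to Priya (jj), so Julia is Jj; Hiro is affected so carries J and passed j to Aisha (jj), so Hiro is Jj; Beatrice is affected so carries J and received j from Priya (jj), so Beatrice is Jj.
Every other individual is either homozygous by phenotype or has at least one consistent homozygous assignment, so the count is 4.

4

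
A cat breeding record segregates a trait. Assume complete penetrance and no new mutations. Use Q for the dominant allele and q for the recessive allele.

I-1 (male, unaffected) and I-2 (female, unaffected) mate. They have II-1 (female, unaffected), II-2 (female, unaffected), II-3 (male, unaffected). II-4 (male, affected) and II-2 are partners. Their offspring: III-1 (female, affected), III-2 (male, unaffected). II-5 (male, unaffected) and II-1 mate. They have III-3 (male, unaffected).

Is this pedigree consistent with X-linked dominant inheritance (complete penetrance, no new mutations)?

Yes

A consistent assignment under X-linked dominant exists: I-1 X^q Y, I-2 X^q X^q, II-1 X^q X^q, II-2 X^q X^q, II-3 X^q Y, II-4 X^Q Y, II-5 X^q Y, III-1 X^Q X^q, III-2 X^q Y, III-3 X^q Y.
In this assignment every recorded phenotype matches its genotype and every non-founder's genotype is obtainable from its parents' genotypes, so the pedigree is consistent.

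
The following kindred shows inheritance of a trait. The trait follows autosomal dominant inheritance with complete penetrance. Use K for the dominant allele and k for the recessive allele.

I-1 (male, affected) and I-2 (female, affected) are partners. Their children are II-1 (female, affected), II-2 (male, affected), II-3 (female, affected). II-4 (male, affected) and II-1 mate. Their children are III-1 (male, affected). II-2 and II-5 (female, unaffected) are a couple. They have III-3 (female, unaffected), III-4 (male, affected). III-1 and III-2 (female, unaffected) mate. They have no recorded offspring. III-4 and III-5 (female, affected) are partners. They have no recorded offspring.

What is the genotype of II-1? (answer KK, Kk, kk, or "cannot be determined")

II-1's phenotype allows KK or Kk, and no parent or child forces a single allele at both positions; consistent genotype assignments exist with II-1 as KK or Kk.

cannot be determined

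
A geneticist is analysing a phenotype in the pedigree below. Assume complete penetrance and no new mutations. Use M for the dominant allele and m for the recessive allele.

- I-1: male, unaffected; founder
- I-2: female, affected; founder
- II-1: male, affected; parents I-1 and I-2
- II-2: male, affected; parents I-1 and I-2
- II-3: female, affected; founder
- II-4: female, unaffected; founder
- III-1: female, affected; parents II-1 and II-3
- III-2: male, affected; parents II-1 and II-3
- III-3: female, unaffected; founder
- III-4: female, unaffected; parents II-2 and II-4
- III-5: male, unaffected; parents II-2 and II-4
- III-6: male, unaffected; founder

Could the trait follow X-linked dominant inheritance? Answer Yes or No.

Under X-linked dominant, III-4 (unaffected, female) cannot arise from II-2 (affected) × II-4 (unaffected).

No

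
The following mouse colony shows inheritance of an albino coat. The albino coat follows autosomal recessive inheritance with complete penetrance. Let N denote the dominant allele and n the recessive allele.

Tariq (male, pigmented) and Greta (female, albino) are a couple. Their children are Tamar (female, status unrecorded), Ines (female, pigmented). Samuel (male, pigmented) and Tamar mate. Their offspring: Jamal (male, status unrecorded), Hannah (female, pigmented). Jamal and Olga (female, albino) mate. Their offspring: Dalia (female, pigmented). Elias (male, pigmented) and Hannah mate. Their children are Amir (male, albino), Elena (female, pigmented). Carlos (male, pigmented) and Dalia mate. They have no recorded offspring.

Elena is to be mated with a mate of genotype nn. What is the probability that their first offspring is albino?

Elias is pigmented so carries N and passed n to Amir (nn), so Elias is Nn.
Hannah is pigmented so carries N and passed n to Amir (nn), so Hannah is Nn.
Elena is a pigmented offspring of Elias (Nn) × Hannah (Nn), whose cross gives 1/4 NN : 1/2 Nn : 1/4 nn; conditioning on being pigmented, Elena is NN with probability 1/3, Nn with probability 2/3.
Summing over parental genotype combinations, P(offspring is albino) = 2/3·1/2 = 1/3.

1/3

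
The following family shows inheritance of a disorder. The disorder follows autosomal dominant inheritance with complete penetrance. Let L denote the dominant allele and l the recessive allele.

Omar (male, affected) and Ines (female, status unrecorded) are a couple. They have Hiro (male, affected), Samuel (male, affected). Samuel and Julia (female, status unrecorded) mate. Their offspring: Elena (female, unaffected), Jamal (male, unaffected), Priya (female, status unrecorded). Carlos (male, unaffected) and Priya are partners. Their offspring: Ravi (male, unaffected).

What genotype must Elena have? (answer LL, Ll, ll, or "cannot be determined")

Elena is unaffected, so Elena is ll.

ll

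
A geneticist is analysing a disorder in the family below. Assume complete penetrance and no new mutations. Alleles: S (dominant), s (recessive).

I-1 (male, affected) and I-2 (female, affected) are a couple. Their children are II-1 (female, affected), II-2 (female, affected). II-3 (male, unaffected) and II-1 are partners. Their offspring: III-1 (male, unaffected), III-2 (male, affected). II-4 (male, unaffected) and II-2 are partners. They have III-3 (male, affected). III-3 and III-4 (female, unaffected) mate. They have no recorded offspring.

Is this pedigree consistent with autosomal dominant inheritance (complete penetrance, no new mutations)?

Yes

A consistent assignment under autosomal dominant exists: I-1 SS, I-2 Ss, II-1 Ss, II-2 SS, II-3 ss, II-4 ss, III-1 ss, III-2 Ss, III-3 Ss, III-4 ss.
In this assignment every recorded phenotype matches its genotype and every non-founder's genotype is obtainable from its parents' genotypes, so the pedigree is consistent.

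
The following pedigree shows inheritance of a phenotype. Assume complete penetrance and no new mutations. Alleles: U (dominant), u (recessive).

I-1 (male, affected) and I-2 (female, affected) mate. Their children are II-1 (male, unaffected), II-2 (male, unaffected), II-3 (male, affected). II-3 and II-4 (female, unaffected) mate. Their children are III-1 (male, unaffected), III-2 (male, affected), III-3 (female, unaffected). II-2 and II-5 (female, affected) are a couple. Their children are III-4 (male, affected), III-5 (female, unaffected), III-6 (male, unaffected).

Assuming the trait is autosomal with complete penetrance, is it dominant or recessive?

dominant

I-1 and I-2 are both affected yet have an unaffected child II-1. Under a recessive model two affected parents are homozygous and every child would be affected, so the trait cannot be recessive.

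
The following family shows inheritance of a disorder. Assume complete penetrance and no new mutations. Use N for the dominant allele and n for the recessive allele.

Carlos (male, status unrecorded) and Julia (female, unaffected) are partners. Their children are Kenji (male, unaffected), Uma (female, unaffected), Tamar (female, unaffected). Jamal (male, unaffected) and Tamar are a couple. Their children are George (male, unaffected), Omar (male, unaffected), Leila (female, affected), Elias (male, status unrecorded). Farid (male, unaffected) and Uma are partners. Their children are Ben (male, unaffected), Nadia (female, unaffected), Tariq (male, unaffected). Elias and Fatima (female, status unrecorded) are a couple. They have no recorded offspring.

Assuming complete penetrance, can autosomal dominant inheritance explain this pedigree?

No

Under autosomal dominant, Leila (affected, female) cannot arise from Jamal (unaffected) × Tamar (unaffected).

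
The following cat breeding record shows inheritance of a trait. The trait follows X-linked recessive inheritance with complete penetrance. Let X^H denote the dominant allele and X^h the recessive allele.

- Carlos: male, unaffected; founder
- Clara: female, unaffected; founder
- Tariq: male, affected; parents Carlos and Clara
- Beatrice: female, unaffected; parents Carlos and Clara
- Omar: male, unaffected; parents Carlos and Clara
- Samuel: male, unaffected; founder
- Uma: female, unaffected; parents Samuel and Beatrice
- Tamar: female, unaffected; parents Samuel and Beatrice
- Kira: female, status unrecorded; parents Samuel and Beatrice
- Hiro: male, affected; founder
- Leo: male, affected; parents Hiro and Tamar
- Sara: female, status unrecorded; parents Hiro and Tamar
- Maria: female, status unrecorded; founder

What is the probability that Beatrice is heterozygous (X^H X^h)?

Beatrice is unaffected so carries H and passed h to Tamar (X^H X^h, whose H came from Samuel), so Beatrice is X^H X^h, giving P(X^H X^h) = 1.

1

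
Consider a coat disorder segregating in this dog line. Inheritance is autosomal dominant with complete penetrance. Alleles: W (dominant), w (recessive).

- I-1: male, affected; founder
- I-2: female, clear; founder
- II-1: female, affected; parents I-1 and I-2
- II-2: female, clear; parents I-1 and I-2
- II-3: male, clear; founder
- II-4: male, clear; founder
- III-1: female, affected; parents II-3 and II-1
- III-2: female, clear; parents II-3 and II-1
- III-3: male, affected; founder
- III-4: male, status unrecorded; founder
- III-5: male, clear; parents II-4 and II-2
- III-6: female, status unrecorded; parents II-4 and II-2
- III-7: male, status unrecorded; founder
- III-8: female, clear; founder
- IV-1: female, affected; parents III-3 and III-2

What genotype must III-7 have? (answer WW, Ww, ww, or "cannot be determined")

III-7's phenotype is unrecorded, and no parent or child forces a single allele at both positions; consistent genotype assignments exist with III-7 as WW or Ww or ww.

cannot be determined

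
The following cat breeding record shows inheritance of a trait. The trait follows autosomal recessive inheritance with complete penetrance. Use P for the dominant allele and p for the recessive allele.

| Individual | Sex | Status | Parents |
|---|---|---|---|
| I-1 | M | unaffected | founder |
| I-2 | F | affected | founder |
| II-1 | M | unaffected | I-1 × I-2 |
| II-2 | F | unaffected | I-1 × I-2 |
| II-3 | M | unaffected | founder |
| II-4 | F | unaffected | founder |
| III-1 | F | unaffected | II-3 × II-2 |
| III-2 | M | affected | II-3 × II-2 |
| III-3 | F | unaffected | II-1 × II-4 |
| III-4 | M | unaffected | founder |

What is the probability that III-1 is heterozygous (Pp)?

II-3 is unaffected so carries P and passed p to III-2 (pp), so II-3 is Pp.
II-2 is unaffected so carries P and received p from I-2 (pp), so II-2 is Pp.
Their cross gives offspring ratios 1/4 PP : 1/2 Pp : 1/4 pp. Conditioning on III-1 being unaffected, P(Pp) = 1/2 / 3/4 = 2/3.

2/3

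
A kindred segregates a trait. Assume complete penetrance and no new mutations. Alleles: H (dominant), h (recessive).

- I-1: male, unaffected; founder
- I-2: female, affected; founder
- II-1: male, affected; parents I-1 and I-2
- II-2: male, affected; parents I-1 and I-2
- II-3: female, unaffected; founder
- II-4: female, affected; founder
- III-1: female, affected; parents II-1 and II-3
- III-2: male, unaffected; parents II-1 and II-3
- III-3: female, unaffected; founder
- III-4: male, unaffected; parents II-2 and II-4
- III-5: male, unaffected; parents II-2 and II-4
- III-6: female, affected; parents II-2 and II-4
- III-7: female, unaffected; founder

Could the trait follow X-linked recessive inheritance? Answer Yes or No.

Under X-linked recessive, III-4 (unaffected, male) cannot arise from II-2 (affected) × II-4 (affected).

No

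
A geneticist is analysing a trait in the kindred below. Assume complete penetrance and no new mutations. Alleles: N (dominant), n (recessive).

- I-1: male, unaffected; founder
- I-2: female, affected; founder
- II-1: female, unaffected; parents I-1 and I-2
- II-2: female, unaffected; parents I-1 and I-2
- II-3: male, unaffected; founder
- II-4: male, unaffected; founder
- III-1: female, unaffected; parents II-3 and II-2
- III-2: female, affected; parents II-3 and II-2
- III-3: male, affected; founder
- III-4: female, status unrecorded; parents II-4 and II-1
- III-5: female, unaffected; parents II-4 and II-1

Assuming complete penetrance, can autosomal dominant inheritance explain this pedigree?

Under autosomal dominant, III-2 (affected, female) cannot arise from II-3 (unaffected) × II-2 (unaffected).

No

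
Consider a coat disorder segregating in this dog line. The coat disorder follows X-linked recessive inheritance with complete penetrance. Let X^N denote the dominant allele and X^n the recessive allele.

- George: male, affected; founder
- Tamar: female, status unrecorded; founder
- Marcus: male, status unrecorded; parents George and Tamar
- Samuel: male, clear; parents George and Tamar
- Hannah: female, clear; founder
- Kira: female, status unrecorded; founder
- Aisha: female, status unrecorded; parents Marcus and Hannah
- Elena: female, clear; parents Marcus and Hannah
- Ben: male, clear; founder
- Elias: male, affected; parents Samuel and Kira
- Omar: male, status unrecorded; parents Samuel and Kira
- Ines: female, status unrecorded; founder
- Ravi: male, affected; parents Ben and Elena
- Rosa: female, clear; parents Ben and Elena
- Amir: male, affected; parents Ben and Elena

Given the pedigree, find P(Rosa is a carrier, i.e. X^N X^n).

1/2

Ben is clear, so Ben is X^N Y.
Elena is clear so carries N and passed n to Ravi (X^n Y), so Elena is X^N X^n.
Their cross gives offspring ratios 1/2 X^N X^N : 1/2 X^N X^n. Conditioning on Rosa being clear, P(X^N X^n) = 1/2 / 1 = 1/2.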